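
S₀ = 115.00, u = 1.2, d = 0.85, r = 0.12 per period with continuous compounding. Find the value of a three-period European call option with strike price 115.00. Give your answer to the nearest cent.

36.13

Risk-neutral probability p = (e^0.12 − 0.85)/(1.2 − 0.85) = 0.2775/0.3500 = 0.7928
Terminal stock prices: S_uuu = 198.7, S_uud = 140.8, S_udd = 99.7, S_ddd = 70.62
Terminal payoffs (S − K): max(83.72, 0) = 83.72, max(25.76, 0) = 25.76, max(-15.3, 0) = 0, max(-44.38, 0) = 0
Node uu (S = 165.6): V_uu = e^(−0.12)·[0.7928·83.7200 + 0.2072·25.7600] = 63.6041
Node ud (S = 117.3): V_ud = e^(−0.12)·[0.7928·25.7600 + 0.2072·0.0000] = 18.1143
Node dd (S = 83.09): V_dd = e^(−0.12)·[0.7928·0.0000 + 0.2072·0.0000] = 0.0000
Node u (S = 138): V_u = e^(−0.12)·[0.7928·63.6041 + 0.2072·18.1143] = 48.0541
Node d (S = 97.75): V_d = e^(−0.12)·[0.7928·18.1143 + 0.2072·0.0000] = 12.7378
Node 0 (S = 115): V_0 = e^(−0.12)·[0.7928·48.0541 + 0.2072·12.7378] = 36.1316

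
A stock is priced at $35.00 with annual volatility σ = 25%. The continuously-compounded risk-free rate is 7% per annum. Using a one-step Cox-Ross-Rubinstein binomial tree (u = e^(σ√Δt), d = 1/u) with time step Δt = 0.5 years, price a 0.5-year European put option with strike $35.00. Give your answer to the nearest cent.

$2.43

CRR parameters: u = e^(σ√Δt) = e^(0.25·√0.5) = 1.1934, d = 1/u = 0.8380
Per-period rate: rΔt = 0.07·0.5 = 0.035, so R = e^0.035 = 1.0356
Risk-neutral probability p = (e^0.035 − 0.8380)/(1.1934 − 0.8380) = 0.1977/0.3554 = 0.5561
Terminal stock prices: S_u = 41.77, S_d = 29.33
Terminal payoffs (K − S): max(-6.768, 0) = 0, max(5.671, 0) = 5.671
Node 0 (S = 35): V_0 = e^(−0.035)·[0.5561·0.0000 + 0.4439·5.6712] = 2.4306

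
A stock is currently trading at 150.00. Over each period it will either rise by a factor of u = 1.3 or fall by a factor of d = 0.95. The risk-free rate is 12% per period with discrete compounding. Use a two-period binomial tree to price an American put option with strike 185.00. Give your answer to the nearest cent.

35.00

Risk-neutral probability p = (1 + 0.12 − 0.95)/(1.3 − 0.95) = 0.1700/0.3500 = 0.4857
Terminal stock prices: S_uu = 253.5, S_ud = 185.2, S_dd = 135.4
Terminal payoffs (K − S): max(-68.5, 0) = 0, max(-0.25, 0) = 0, max(49.62, 0) = 49.62
Node u (S = 195): continuation = 1/1.12·[0.4857·0.0000 + 0.5143·0.0000] = 0.0000; exercise value = 0.0000 ≤ continuation, so V_u = 0.0000
Node d (S = 142.5): continuation = 1/1.12·[0.4857·0.0000 + 0.5143·49.6250] = 22.7870; exercise value = 42.5000 > continuation, so V_d = 42.5000 (exercise)
Node 0 (S = 150): continuation = 1/1.12·[0.4857·0.0000 + 0.5143·42.5000] = 19.5153; exercise value = 35.0000 > continuation, so V_0 = 35.0000 (exercise)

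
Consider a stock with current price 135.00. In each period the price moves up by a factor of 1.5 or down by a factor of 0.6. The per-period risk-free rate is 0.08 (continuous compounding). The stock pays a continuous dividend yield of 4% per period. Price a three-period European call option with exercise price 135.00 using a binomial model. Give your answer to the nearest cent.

43.28

Per-period risk-free factor R = e^0.08 = 1.0833; dividend-adjusted growth = e^(0.08−0.04) = 1.0408.
Risk-neutral probability p = (1.0408 − 0.6)/(1.5 − 0.6) = 0.4408/0.9000 = 0.4898
Terminal stock prices: S_uuu = 455.6, S_uud = 182.2, S_udd = 72.9, S_ddd = 29.16
Terminal payoffs (S − K): max(320.6, 0) = 320.6, max(47.25, 0) = 47.25, max(-62.1, 0) = 0, max(-105.8, 0) = 0
Node uu (S = 303.8): V_uu = e^(−0.08)·[0.4898·320.6250 + 0.5102·47.2500] = 167.2191
Node ud (S = 121.5): V_ud = e^(−0.08)·[0.4898·47.2500 + 0.5102·0.0000] = 21.3633
Node dd (S = 48.6): V_dd = e^(−0.08)·[0.4898·0.0000 + 0.5102·0.0000] = 0.0000
Node u (S = 202.5): V_u = e^(−0.08)·[0.4898·167.2191 + 0.5102·21.3633] = 85.6670
Node d (S = 81): V_d = e^(−0.08)·[0.4898·21.3633 + 0.5102·0.0000] = 9.6590
Node 0 (S = 135): V_0 = e^(−0.08)·[0.4898·85.6670 + 0.5102·9.6590] = 43.2821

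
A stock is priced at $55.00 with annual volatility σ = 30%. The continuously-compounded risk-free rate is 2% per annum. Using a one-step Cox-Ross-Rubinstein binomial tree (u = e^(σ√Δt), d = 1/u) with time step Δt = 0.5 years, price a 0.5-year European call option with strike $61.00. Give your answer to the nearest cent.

CRR parameters: u = e^(σ√Δt) = e^(0.3·√0.5) = 1.2363, d = 1/u = 0.8089
Per-period rate: rΔt = 0.02·0.5 = 0.01, so R = e^0.01 = 1.0101
Risk-neutral probability p = (e^0.01 − 0.8089)/(1.2363 − 0.8089) = 0.2012/0.4275 = 0.4707
Terminal stock prices: S_u = 68, S_d = 44.49
Terminal payoffs (S − K): max(6.997, 0) = 6.997, max(-16.51, 0) = 0
Node 0 (S = 55): V_0 = e^(−0.01)·[0.4707·6.9971 + 0.5293·0.0000] = 3.2606

$3.26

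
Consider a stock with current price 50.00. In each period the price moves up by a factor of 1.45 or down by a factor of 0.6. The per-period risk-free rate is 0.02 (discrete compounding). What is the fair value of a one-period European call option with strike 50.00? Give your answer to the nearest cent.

10.90

Risk-neutral probability p = (1 + 0.02 − 0.6)/(1.45 − 0.6) = 0.4200/0.8500 = 0.4941
Terminal stock prices: S_u = 72.5, S_d = 30
Terminal payoffs (S − K): max(22.5, 0) = 22.5, max(-20, 0) = 0
Node 0 (S = 50): V_0 = 1/1.02·[0.4941·22.5000 + 0.5059·0.0000] = 10.8997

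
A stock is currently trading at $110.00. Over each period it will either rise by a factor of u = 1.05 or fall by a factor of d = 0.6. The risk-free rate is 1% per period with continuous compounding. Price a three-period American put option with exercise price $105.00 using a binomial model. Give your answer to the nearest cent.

$8.56

Risk-neutral probability p = (e^0.01 − 0.6)/(1.05 − 0.6) = 0.4101/0.4500 = 0.9112
Terminal stock prices: S_uuu = 127.3, S_uud = 72.77, S_udd = 41.58, S_ddd = 23.76
Terminal payoffs (K − S): max(-22.34, 0) = 0, max(32.23, 0) = 32.23, max(63.42, 0) = 63.42, max(81.24, 0) = 81.24
Node uu (S = 121.3): continuation = e^(−0.01)·[0.9112·0.0000 + 0.0888·32.2350] = 2.8333; exercise value = 0.0000 ≤ continuation, so V_uu = 2.8333
Node ud (S = 69.3): continuation = e^(−0.01)·[0.9112·32.2350 + 0.0888·63.4200] = 34.6552; exercise value = 35.7000 > continuation, so V_ud = 35.7000 (exercise)
Node dd (S = 39.6): continuation = e^(−0.01)·[0.9112·63.4200 + 0.0888·81.2400] = 64.3552; exercise value = 65.4000 > continuation, so V_dd = 65.4000 (exercise)
Node u (S = 115.5): continuation = e^(−0.01)·[0.9112·2.8333 + 0.0888·35.7000] = 5.6939; exercise value = 0.0000 ≤ continuation, so V_u = 5.6939
Node d (S = 66): continuation = e^(−0.01)·[0.9112·35.7000 + 0.0888·65.4000] = 37.9552; exercise value = 39.0000 > continuation, so V_d = 39.0000 (exercise)
Node 0 (S = 110): continuation = e^(−0.01)·[0.9112·5.6939 + 0.0888·39.0000] = 8.5646; exercise value = 0.0000 ≤ continuation, so V_0 = 8.5646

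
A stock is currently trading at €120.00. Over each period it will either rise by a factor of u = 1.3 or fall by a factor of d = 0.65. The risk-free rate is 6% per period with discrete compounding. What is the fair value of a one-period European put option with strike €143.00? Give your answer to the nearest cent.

Risk-neutral probability p = (1 + 0.06 − 0.65)/(1.3 − 0.65) = 0.4100/0.6500 = 0.6308
Terminal stock prices: S_u = 156, S_d = 78
Terminal payoffs (K − S): max(-13, 0) = 0, max(65, 0) = 65
Node 0 (S = 120): V_0 = 1/1.06·[0.6308·0.0000 + 0.3692·65.0000] = 22.6415

€22.64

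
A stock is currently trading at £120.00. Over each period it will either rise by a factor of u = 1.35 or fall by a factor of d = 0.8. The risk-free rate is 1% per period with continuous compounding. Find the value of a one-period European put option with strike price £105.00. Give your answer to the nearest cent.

Risk-neutral probability p = (e^0.01 − 0.8)/(1.35 − 0.8) = 0.2101/0.5500 = 0.3819
Terminal stock prices: S_u = 162, S_d = 96
Terminal payoffs (K − S): max(-57, 0) = 0, max(9, 0) = 9
Node 0 (S = 120): V_0 = e^(−0.01)·[0.3819·0.0000 + 0.6181·9.0000] = 5.5075

£5.51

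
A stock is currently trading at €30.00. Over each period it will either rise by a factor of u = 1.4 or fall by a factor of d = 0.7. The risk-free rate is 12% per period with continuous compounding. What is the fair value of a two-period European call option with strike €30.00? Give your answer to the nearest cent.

€8.45

Risk-neutral probability p = (e^0.12 − 0.7)/(1.4 − 0.7) = 0.4275/0.7000 = 0.6107
Terminal stock prices: S_uu = 58.8, S_ud = 29.4, S_dd = 14.7
Terminal payoffs (S − K): max(28.8, 0) = 28.8, max(-0.6, 0) = 0, max(-15.3, 0) = 0
Node u (S = 42): V_u = e^(−0.12)·[0.6107·28.8000 + 0.3893·0.0000] = 15.5995
Node d (S = 21): V_d = e^(−0.12)·[0.6107·0.0000 + 0.3893·0.0000] = 0.0000
Node 0 (S = 30): V_0 = e^(−0.12)·[0.6107·15.5995 + 0.3893·0.0000] = 8.4495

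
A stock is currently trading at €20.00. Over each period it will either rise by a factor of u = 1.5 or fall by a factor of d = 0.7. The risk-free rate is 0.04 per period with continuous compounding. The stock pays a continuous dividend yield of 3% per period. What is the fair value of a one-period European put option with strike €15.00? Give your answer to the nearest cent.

€0.59

Per-period risk-free factor R = e^0.04 = 1.0408; dividend-adjusted growth = e^(0.04−0.03) = 1.0101.
Risk-neutral probability p = (1.0101 − 0.7)/(1.5 − 0.7) = 0.3101/0.8000 = 0.3876
Terminal stock prices: S_u = 30, S_d = 14
Terminal payoffs (K − S): max(-15, 0) = 0, max(1, 0) = 1
Node 0 (S = 20): V_0 = e^(−0.04)·[0.3876·0.0000 + 0.6124·1.0000] = 0.5884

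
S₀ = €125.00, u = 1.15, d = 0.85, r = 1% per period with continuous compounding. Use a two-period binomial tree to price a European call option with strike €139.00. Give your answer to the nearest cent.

€7.34

Risk-neutral probability p = (e^0.01 − 0.85)/(1.15 − 0.85) = 0.1601/0.3000 = 0.5335
Terminal stock prices: S_uu = 165.3, S_ud = 122.2, S_dd = 90.31
Terminal payoffs (S − K): max(26.31, 0) = 26.31, max(-16.81, 0) = 0, max(-48.69, 0) = 0
Node u (S = 143.8): V_u = e^(−0.01)·[0.5335·26.3125 + 0.4665·0.0000] = 13.8981
Node d (S = 106.2): V_d = e^(−0.01)·[0.5335·0.0000 + 0.4665·0.0000] = 0.0000
Node 0 (S = 125): V_0 = e^(−0.01)·[0.5335·13.8981 + 0.4665·0.0000] = 7.3408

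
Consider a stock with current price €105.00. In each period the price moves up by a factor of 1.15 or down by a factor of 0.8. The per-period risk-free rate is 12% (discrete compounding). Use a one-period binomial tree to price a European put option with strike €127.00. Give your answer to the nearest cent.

Risk-neutral probability p = (1 + 0.12 − 0.8)/(1.15 − 0.8) = 0.3200/0.3500 = 0.9143
Terminal stock prices: S_u = 120.7, S_d = 84
Terminal payoffs (K − S): max(6.25, 0) = 6.25, max(43, 0) = 43
Node 0 (S = 105): V_0 = 1/1.12·[0.9143·6.2500 + 0.0857·43.0000] = 8.3929

€8.39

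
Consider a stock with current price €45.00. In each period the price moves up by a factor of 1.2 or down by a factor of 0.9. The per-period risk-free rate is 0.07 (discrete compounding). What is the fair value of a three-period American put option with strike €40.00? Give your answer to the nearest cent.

Risk-neutral probability p = (1 + 0.07 − 0.9)/(1.2 − 0.9) = 0.1700/0.3000 = 0.5667
Terminal stock prices: S_uuu = 77.76, S_uud = 58.32, S_udd = 43.74, S_ddd = 32.81
Terminal payoffs (K − S): max(-37.76, 0) = 0, max(-18.32, 0) = 0, max(-3.74, 0) = 0, max(7.195, 0) = 7.195
Node uu (S = 64.8): continuation = 1/1.07·[0.5667·0.0000 + 0.4333·0.0000] = 0.0000; exercise value = 0.0000 ≤ continuation, so V_uu = 0.0000
Node ud (S = 48.6): continuation = 1/1.07·[0.5667·0.0000 + 0.4333·0.0000] = 0.0000; exercise value = 0.0000 ≤ continuation, so V_ud = 0.0000
Node dd (S = 36.45): continuation = 1/1.07·[0.5667·0.0000 + 0.4333·7.1950] = 2.9139; exercise value = 3.5500 > continuation, so V_dd = 3.5500 (exercise)
Node u (S = 54): continuation = 1/1.07·[0.5667·0.0000 + 0.4333·0.0000] = 0.0000; exercise value = 0.0000 ≤ continuation, so V_u = 0.0000
Node d (S = 40.5): continuation = 1/1.07·[0.5667·0.0000 + 0.4333·3.5500] = 1.4377; exercise value = 0.0000 ≤ continuation, so V_d = 1.4377
Node 0 (S = 45): continuation = 1/1.07·[0.5667·0.0000 + 0.4333·1.4377] = 0.5822; exercise value = 0.0000 ≤ continuation, so V_0 = 0.5822

€0.58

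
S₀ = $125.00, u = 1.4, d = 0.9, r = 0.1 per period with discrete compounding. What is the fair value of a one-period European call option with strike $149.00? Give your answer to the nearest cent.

$9.45

Risk-neutral probability p = (1 + 0.1 − 0.9)/(1.4 − 0.9) = 0.2000/0.5000 = 0.4000
Terminal stock prices: S_u = 175, S_d = 112.5
Terminal payoffs (S − K): max(26, 0) = 26, max(-36.5, 0) = 0
Node 0 (S = 125): V_0 = 1/1.1·[0.4000·26.0000 + 0.6000·0.0000] = 9.4545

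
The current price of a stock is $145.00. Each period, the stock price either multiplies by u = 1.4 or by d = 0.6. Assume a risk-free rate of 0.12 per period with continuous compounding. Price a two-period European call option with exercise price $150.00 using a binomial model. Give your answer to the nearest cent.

Risk-neutral probability p = (e^0.12 − 0.6)/(1.4 − 0.6) = 0.5275/0.8000 = 0.6594
Terminal stock prices: S_uu = 284.2, S_ud = 121.8, S_dd = 52.2
Terminal payoffs (S − K): max(134.2, 0) = 134.2, max(-28.2, 0) = 0, max(-97.8, 0) = 0
Node u (S = 203): V_u = e^(−0.12)·[0.6594·134.2000 + 0.3406·0.0000] = 78.4815
Node d (S = 87): V_d = e^(−0.12)·[0.6594·0.0000 + 0.3406·0.0000] = 0.0000
Node 0 (S = 145): V_0 = e^(−0.12)·[0.6594·78.4815 + 0.3406·0.0000] = 45.8967

$45.90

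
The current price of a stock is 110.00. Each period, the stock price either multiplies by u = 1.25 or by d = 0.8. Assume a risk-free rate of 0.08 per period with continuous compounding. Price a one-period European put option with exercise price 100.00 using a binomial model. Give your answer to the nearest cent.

Risk-neutral probability p = (e^0.08 − 0.8)/(1.25 − 0.8) = 0.2833/0.4500 = 0.6295
Terminal stock prices: S_u = 137.5, S_d = 88
Terminal payoffs (K − S): max(-37.5, 0) = 0, max(12, 0) = 12
Node 0 (S = 110): V_0 = e^(−0.08)·[0.6295·0.0000 + 0.3705·12.0000] = 4.1039

4.10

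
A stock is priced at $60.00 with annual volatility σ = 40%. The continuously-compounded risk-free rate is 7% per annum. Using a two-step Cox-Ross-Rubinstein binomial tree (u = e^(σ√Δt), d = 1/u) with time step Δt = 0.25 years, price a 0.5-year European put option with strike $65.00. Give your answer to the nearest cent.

$8.54

CRR parameters: u = e^(σ√Δt) = e^(0.4·√0.25) = 1.2214, d = 1/u = 0.8187
Per-period rate: rΔt = 0.07·0.25 = 0.0175, so R = e^0.0175 = 1.0177
Risk-neutral probability p = (e^0.0175 − 0.8187)/(1.2214 − 0.8187) = 0.1989/0.4027 = 0.4940
Terminal stock prices: S_uu = 89.51, S_ud = 60, S_dd = 40.22
Terminal payoffs (K − S): max(-24.51, 0) = 0, max(5, 0) = 5, max(24.78, 0) = 24.78
Node u (S = 73.28): V_u = e^(−0.0175)·[0.4940·0.0000 + 0.5060·5.0000] = 2.4861
Node d (S = 49.12): V_d = e^(−0.0175)·[0.4940·5.0000 + 0.5060·24.7808] = 14.7486
Node 0 (S = 60): V_0 = e^(−0.0175)·[0.4940·2.4861 + 0.5060·14.7486] = 8.5400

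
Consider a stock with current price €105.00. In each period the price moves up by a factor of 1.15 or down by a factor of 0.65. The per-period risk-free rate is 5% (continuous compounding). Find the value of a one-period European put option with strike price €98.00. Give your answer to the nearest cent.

€5.59

Risk-neutral probability p = (e^0.05 − 0.65)/(1.15 − 0.65) = 0.4013/0.5000 = 0.8025
Terminal stock prices: S_u = 120.7, S_d = 68.25
Terminal payoffs (K − S): max(-22.75, 0) = 0, max(29.75, 0) = 29.75
Node 0 (S = 105): V_0 = e^(−0.05)·[0.8025·0.0000 + 0.1975·29.7500] = 5.5879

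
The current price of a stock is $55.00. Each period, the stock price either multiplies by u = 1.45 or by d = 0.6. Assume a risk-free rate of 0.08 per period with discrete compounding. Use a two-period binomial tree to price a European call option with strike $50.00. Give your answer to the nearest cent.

Risk-neutral probability p = (1 + 0.08 − 0.6)/(1.45 − 0.6) = 0.4800/0.8500 = 0.5647
Terminal stock prices: S_uu = 115.6, S_ud = 47.85, S_dd = 19.8
Terminal payoffs (S − K): max(65.64, 0) = 65.64, max(-2.15, 0) = 0, max(-30.2, 0) = 0
Node u (S = 79.75): V_u = 1/1.08·[0.5647·65.6375 + 0.4353·0.0000] = 34.3203
Node d (S = 33): V_d = 1/1.08·[0.5647·0.0000 + 0.4353·0.0000] = 0.0000
Node 0 (S = 55): V_0 = 1/1.08·[0.5647·34.3203 + 0.4353·0.0000] = 17.9452

$17.95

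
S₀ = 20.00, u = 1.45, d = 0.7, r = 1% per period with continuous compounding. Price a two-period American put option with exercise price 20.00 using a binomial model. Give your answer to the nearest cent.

Risk-neutral probability p = (e^0.01 − 0.7)/(1.45 − 0.7) = 0.3101/0.7500 = 0.4134
Terminal stock prices: S_uu = 42.05, S_ud = 20.3, S_dd = 9.8
Terminal payoffs (K − S): max(-22.05, 0) = 0, max(-0.3, 0) = 0, max(10.2, 0) = 10.2
Node u (S = 29): continuation = e^(−0.01)·[0.4134·0.0000 + 0.5866·0.0000] = 0.0000; exercise value = 0.0000 ≤ continuation, so V_u = 0.0000
Node d (S = 14): continuation = e^(−0.01)·[0.4134·0.0000 + 0.5866·10.2000] = 5.9238; exercise value = 6.0000 > continuation, so V_d = 6.0000 (exercise)
Node 0 (S = 20): continuation = e^(−0.01)·[0.4134·0.0000 + 0.5866·6.0000] = 3.4846; exercise value = 0.0000 ≤ continuation, so V_0 = 3.4846

3.48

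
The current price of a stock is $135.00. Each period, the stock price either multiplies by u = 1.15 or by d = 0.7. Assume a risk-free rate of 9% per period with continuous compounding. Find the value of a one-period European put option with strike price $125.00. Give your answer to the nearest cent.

$3.46

Risk-neutral probability p = (e^0.09 − 0.7)/(1.15 − 0.7) = 0.3942/0.4500 = 0.8759
Terminal stock prices: S_u = 155.2, S_d = 94.5
Terminal payoffs (K − S): max(-30.25, 0) = 0, max(30.5, 0) = 30.5
Node 0 (S = 135): V_0 = e^(−0.09)·[0.8759·0.0000 + 0.1241·30.5000] = 3.4581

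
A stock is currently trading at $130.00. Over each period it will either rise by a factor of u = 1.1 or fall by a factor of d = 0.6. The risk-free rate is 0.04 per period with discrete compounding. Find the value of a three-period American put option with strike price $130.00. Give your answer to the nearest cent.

Risk-neutral probability p = (1 + 0.04 − 0.6)/(1.1 − 0.6) = 0.4400/0.5000 = 0.8800
Terminal stock prices: S_uuu = 173, S_uud = 94.38, S_udd = 51.48, S_ddd = 28.08
Terminal payoffs (K − S): max(-43.03, 0) = 0, max(35.62, 0) = 35.62, max(78.52, 0) = 78.52, max(101.9, 0) = 101.9
Node uu (S = 157.3): continuation = 1/1.04·[0.8800·0.0000 + 0.1200·35.6200] = 4.1100; exercise value = 0.0000 ≤ continuation, so V_uu = 4.1100
Node ud (S = 85.8): continuation = 1/1.04·[0.8800·35.6200 + 0.1200·78.5200] = 39.2000; exercise value = 44.2000 > continuation, so V_ud = 44.2000 (exercise)
Node dd (S = 46.8): continuation = 1/1.04·[0.8800·78.5200 + 0.1200·101.9200] = 78.2000; exercise value = 83.2000 > continuation, so V_dd = 83.2000 (exercise)
Node u (S = 143): continuation = 1/1.04·[0.8800·4.1100 + 0.1200·44.2000] = 8.5777; exercise value = 0.0000 ≤ continuation, so V_u = 8.5777
Node d (S = 78): continuation = 1/1.04·[0.8800·44.2000 + 0.1200·83.2000] = 47.0000; exercise value = 52.0000 > continuation, so V_d = 52.0000 (exercise)
Node 0 (S = 130): continuation = 1/1.04·[0.8800·8.5777 + 0.1200·52.0000] = 13.2580; exercise value = 0.0000 ≤ continuation, so V_0 = 13.2580

$13.26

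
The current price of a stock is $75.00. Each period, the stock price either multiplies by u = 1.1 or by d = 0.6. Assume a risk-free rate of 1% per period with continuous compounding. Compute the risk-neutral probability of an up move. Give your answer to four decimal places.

Risk-neutral probability p = (e^0.01 − 0.6)/(1.1 − 0.6) = 0.4101/0.5000 = 0.8201

p = 0.8201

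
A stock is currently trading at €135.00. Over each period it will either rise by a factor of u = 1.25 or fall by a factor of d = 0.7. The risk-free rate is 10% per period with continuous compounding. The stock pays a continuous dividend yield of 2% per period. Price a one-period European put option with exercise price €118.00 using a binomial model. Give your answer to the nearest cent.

€6.45

Per-period risk-free factor R = e^0.1 = 1.1052; dividend-adjusted growth = e^(0.1−0.02) = 1.0833.
Risk-neutral probability p = (1.0833 − 0.7)/(1.25 − 0.7) = 0.3833/0.5500 = 0.6969
Terminal stock prices: S_u = 168.8, S_d = 94.5
Terminal payoffs (K − S): max(-50.75, 0) = 0, max(23.5, 0) = 23.5
Node 0 (S = 135): V_0 = e^(−0.1)·[0.6969·0.0000 + 0.3031·23.5000] = 6.4453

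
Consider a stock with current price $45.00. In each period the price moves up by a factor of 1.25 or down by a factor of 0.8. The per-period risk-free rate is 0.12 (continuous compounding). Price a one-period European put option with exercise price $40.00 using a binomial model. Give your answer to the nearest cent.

$0.97

Risk-neutral probability p = (e^0.12 − 0.8)/(1.25 − 0.8) = 0.3275/0.4500 = 0.7278
Terminal stock prices: S_u = 56.25, S_d = 36
Terminal payoffs (K − S): max(-16.25, 0) = 0, max(4, 0) = 4
Node 0 (S = 45): V_0 = e^(−0.12)·[0.7278·0.0000 + 0.2722·4.0000] = 0.9658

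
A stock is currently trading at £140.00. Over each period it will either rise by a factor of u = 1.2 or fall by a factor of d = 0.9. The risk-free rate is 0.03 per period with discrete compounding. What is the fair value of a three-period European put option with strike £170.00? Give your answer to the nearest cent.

£24.27

Risk-neutral probability p = (1 + 0.03 − 0.9)/(1.2 − 0.9) = 0.1300/0.3000 = 0.4333
Terminal stock prices: S_uuu = 241.9, S_uud = 181.4, S_udd = 136.1, S_ddd = 102.1
Terminal payoffs (K − S): max(-71.92, 0) = 0, max(-11.44, 0) = 0, max(33.92, 0) = 33.92, max(67.94, 0) = 67.94
Node uu (S = 201.6): V_uu = 1/1.03·[0.4333·0.0000 + 0.5667·0.0000] = 0.0000
Node ud (S = 151.2): V_ud = 1/1.03·[0.4333·0.0000 + 0.5667·33.9200] = 18.6615
Node dd (S = 113.4): V_dd = 1/1.03·[0.4333·33.9200 + 0.5667·67.9400] = 51.6485
Node u (S = 168): V_u = 1/1.03·[0.4333·0.0000 + 0.5667·18.6615] = 10.2668
Node d (S = 126): V_d = 1/1.03·[0.4333·18.6615 + 0.5667·51.6485] = 36.2662
Node 0 (S = 140): V_0 = 1/1.03·[0.4333·10.2668 + 0.5667·36.2662] = 24.2716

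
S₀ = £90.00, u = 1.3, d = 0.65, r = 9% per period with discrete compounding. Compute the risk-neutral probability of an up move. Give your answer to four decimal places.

Risk-neutral probability p = (1 + 0.09 − 0.65)/(1.3 − 0.65) = 0.4400/0.6500 = 0.6769

p = 0.6769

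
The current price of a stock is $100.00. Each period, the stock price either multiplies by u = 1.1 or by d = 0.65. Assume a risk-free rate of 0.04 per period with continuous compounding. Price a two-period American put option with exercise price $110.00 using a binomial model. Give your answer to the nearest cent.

Risk-neutral probability p = (e^0.04 − 0.65)/(1.1 − 0.65) = 0.3908/0.4500 = 0.8685
Terminal stock prices: S_uu = 121, S_ud = 71.5, S_dd = 42.25
Terminal payoffs (K − S): max(-11, 0) = 0, max(38.5, 0) = 38.5, max(67.75, 0) = 67.75
Node u (S = 110): continuation = e^(−0.04)·[0.8685·0.0000 + 0.1315·38.5000] = 4.8654; exercise value = 0.0000 ≤ continuation, so V_u = 4.8654
Node d (S = 65): continuation = e^(−0.04)·[0.8685·38.5000 + 0.1315·67.7500] = 40.6868; exercise value = 45.0000 > continuation, so V_d = 45.0000 (exercise)
Node 0 (S = 100): continuation = e^(−0.04)·[0.8685·4.8654 + 0.1315·45.0000] = 9.7466; exercise value = 10.0000 > continuation, so V_0 = 10.0000 (exercise)

$10.00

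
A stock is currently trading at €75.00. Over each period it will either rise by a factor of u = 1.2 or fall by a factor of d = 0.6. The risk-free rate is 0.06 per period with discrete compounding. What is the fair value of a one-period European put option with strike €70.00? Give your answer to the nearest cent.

€5.50

Risk-neutral probability p = (1 + 0.06 − 0.6)/(1.2 − 0.6) = 0.4600/0.6000 = 0.7667
Terminal stock prices: S_u = 90, S_d = 45
Terminal payoffs (K − S): max(-20, 0) = 0, max(25, 0) = 25
Node 0 (S = 75): V_0 = 1/1.06·[0.7667·0.0000 + 0.2333·25.0000] = 5.5031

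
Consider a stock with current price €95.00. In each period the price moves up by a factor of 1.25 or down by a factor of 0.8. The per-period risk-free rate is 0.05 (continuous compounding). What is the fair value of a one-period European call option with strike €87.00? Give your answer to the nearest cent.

€16.86

Risk-neutral probability p = (e^0.05 − 0.8)/(1.25 − 0.8) = 0.2513/0.4500 = 0.5584
Terminal stock prices: S_u = 118.8, S_d = 76
Terminal payoffs (S − K): max(31.75, 0) = 31.75, max(-11, 0) = 0
Node 0 (S = 95): V_0 = e^(−0.05)·[0.5584·31.7500 + 0.4416·0.0000] = 16.8639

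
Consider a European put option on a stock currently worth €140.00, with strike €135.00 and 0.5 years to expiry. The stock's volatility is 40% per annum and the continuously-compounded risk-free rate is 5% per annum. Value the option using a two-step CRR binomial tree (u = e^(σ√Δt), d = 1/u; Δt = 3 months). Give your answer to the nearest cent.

CRR parameters: u = e^(σ√Δt) = e^(0.4·√0.25) = 1.2214, d = 1/u = 0.8187
Per-period rate: rΔt = 0.05·0.25 = 0.0125, so R = e^0.0125 = 1.0126
Risk-neutral probability p = (e^0.0125 − 0.8187)/(1.2214 − 0.8187) = 0.1938/0.4027 = 0.4814
Terminal stock prices: S_uu = 208.9, S_ud = 140, S_dd = 93.84
Terminal payoffs (K − S): max(-73.86, 0) = 0, max(-5, 0) = 0, max(41.16, 0) = 41.16
Node u (S = 171): V_u = e^(−0.0125)·[0.4814·0.0000 + 0.5186·0.0000] = 0.0000
Node d (S = 114.6): V_d = e^(−0.0125)·[0.4814·0.0000 + 0.5186·41.1552] = 21.0778
Node 0 (S = 140): V_0 = e^(−0.0125)·[0.4814·0.0000 + 0.5186·21.0778] = 10.7951

€10.80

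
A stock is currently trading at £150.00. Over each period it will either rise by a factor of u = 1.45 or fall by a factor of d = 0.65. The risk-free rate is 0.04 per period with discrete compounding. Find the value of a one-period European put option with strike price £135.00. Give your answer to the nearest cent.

£18.48

Risk-neutral probability p = (1 + 0.04 − 0.65)/(1.45 − 0.65) = 0.3900/0.8000 = 0.4875
Terminal stock prices: S_u = 217.5, S_d = 97.5
Terminal payoffs (K − S): max(-82.5, 0) = 0, max(37.5, 0) = 37.5
Node 0 (S = 150): V_0 = 1/1.04·[0.4875·0.0000 + 0.5125·37.5000] = 18.4796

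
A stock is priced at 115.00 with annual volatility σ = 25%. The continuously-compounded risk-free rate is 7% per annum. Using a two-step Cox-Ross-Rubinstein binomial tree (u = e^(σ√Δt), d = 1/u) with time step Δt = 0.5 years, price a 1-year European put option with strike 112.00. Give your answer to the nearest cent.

CRR parameters: u = e^(σ√Δt) = e^(0.25·√0.5) = 1.1934, d = 1/u = 0.8380
Per-period rate: rΔt = 0.07·0.5 = 0.035, so R = e^0.035 = 1.0356
Risk-neutral probability p = (e^0.035 − 0.8380)/(1.1934 − 0.8380) = 0.1977/0.3554 = 0.5561
Terminal stock prices: S_uu = 163.8, S_ud = 115, S_dd = 80.75
Terminal payoffs (K − S): max(-51.77, 0) = 0, max(-3, 0) = 0, max(31.25, 0) = 31.25
Node u (S = 137.2): V_u = e^(−0.035)·[0.5561·0.0000 + 0.4439·0.0000] = 0.0000
Node d (S = 96.37): V_d = e^(−0.035)·[0.5561·0.0000 + 0.4439·31.2483] = 13.3927
Node 0 (S = 115): V_0 = e^(−0.035)·[0.5561·0.0000 + 0.4439·13.3927] = 5.7399

5.74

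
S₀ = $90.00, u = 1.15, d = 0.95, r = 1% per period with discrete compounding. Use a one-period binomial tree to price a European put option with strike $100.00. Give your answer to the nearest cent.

$10.05

Risk-neutral probability p = (1 + 0.01 − 0.95)/(1.15 − 0.95) = 0.0600/0.2000 = 0.3000
Terminal stock prices: S_u = 103.5, S_d = 85.5
Terminal payoffs (K − S): max(-3.5, 0) = 0, max(14.5, 0) = 14.5
Node 0 (S = 90): V_0 = 1/1.01·[0.3000·0.0000 + 0.7000·14.5000] = 10.0495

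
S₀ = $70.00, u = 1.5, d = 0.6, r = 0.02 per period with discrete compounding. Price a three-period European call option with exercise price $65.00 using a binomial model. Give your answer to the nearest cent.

$26.09

Risk-neutral probability p = (1 + 0.02 − 0.6)/(1.5 − 0.6) = 0.4200/0.9000 = 0.4667
Terminal stock prices: S_uuu = 236.2, S_uud = 94.5, S_udd = 37.8, S_ddd = 15.12
Terminal payoffs (S − K): max(171.2, 0) = 171.2, max(29.5, 0) = 29.5, max(-27.2, 0) = 0, max(-49.88, 0) = 0
Node uu (S = 157.5): V_uu = 1/1.02·[0.4667·171.2500 + 0.5333·29.5000] = 93.7745
Node ud (S = 63): V_ud = 1/1.02·[0.4667·29.5000 + 0.5333·0.0000] = 13.4967
Node dd (S = 25.2): V_dd = 1/1.02·[0.4667·0.0000 + 0.5333·0.0000] = 0.0000
Node u (S = 105): V_u = 1/1.02·[0.4667·93.7745 + 0.5333·13.4967] = 49.9605
Node d (S = 42): V_d = 1/1.02·[0.4667·13.4967 + 0.5333·0.0000] = 6.1750
Node 0 (S = 70): V_0 = 1/1.02·[0.4667·49.9605 + 0.5333·6.1750] = 26.0865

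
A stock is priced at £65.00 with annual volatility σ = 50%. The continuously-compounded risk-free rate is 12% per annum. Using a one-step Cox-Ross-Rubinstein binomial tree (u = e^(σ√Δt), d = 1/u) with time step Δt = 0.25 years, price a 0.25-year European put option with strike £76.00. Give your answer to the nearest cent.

£12.36

CRR parameters: u = e^(σ√Δt) = e^(0.5·√0.25) = 1.2840, d = 1/u = 0.7788
Per-period rate: rΔt = 0.12·0.25 = 0.03, so R = e^0.03 = 1.0305
Risk-neutral probability p = (e^0.03 − 0.7788)/(1.2840 − 0.7788) = 0.2517/0.5052 = 0.4981
Terminal stock prices: S_u = 83.46, S_d = 50.62
Terminal payoffs (K − S): max(-7.462, 0) = 0, max(25.38, 0) = 25.38
Node 0 (S = 65): V_0 = e^(−0.03)·[0.4981·0.0000 + 0.5019·25.3779] = 12.3607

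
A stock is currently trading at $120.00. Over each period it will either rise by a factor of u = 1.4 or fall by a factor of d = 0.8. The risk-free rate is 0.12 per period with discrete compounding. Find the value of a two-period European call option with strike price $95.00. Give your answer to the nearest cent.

Risk-neutral probability p = (1 + 0.12 − 0.8)/(1.4 − 0.8) = 0.3200/0.6000 = 0.5333
Terminal stock prices: S_uu = 235.2, S_ud = 134.4, S_dd = 76.8
Terminal payoffs (S − K): max(140.2, 0) = 140.2, max(39.4, 0) = 39.4, max(-18.2, 0) = 0
Node u (S = 168): V_u = 1/1.12·[0.5333·140.2000 + 0.4667·39.4000] = 83.1786
Node d (S = 96): V_d = 1/1.12·[0.5333·39.4000 + 0.4667·0.0000] = 18.7619
Node 0 (S = 120): V_0 = 1/1.12·[0.5333·83.1786 + 0.4667·18.7619] = 47.4263

$47.43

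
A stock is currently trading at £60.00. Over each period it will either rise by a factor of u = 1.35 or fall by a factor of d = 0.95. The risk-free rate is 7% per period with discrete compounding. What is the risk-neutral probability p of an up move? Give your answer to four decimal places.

p = 0.3000

Risk-neutral probability p = (1 + 0.07 − 0.95)/(1.35 − 0.95) = 0.1200/0.4000 = 0.3000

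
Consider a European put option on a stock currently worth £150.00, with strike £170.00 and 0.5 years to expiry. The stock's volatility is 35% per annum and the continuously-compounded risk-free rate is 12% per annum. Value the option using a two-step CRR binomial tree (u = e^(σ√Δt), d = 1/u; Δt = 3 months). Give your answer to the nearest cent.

£22.00

CRR parameters: u = e^(σ√Δt) = e^(0.35·√0.25) = 1.1912, d = 1/u = 0.8395
Per-period rate: rΔt = 0.12·0.25 = 0.03, so R = e^0.03 = 1.0305
Risk-neutral probability p = (e^0.03 − 0.8395)/(1.1912 − 0.8395) = 0.1910/0.3518 = 0.5429
Terminal stock prices: S_uu = 212.9, S_ud = 150, S_dd = 105.7
Terminal payoffs (K − S): max(-42.86, 0) = 0, max(20, 0) = 20, max(64.3, 0) = 64.3
Node u (S = 178.7): V_u = e^(−0.03)·[0.5429·0.0000 + 0.4571·20.0000] = 8.8712
Node d (S = 125.9): V_d = e^(−0.03)·[0.5429·20.0000 + 0.4571·64.2968] = 39.0572
Node 0 (S = 150): V_0 = e^(−0.03)·[0.5429·8.8712 + 0.4571·39.0572] = 21.9983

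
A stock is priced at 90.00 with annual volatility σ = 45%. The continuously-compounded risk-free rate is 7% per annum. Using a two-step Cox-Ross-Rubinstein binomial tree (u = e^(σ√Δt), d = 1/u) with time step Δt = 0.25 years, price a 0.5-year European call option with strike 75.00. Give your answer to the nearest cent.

22.13

CRR parameters: u = e^(σ√Δt) = e^(0.45·√0.25) = 1.2523, d = 1/u = 0.7985
Per-period rate: rΔt = 0.07·0.25 = 0.0175, so R = e^0.0175 = 1.0177
Risk-neutral probability p = (e^0.0175 − 0.7985)/(1.2523 − 0.7985) = 0.2191/0.4538 = 0.4829
Terminal stock prices: S_uu = 141.1, S_ud = 90, S_dd = 57.39
Terminal payoffs (S − K): max(66.15, 0) = 66.15, max(15, 0) = 15, max(-17.61, 0) = 0
Node u (S = 112.7): V_u = e^(−0.0175)·[0.4829·66.1481 + 0.5171·15.0000] = 39.0101
Node d (S = 71.87): V_d = e^(−0.0175)·[0.4829·15.0000 + 0.5171·0.0000] = 7.1177
Node 0 (S = 90): V_0 = e^(−0.0175)·[0.4829·39.0101 + 0.5171·7.1177] = 22.1275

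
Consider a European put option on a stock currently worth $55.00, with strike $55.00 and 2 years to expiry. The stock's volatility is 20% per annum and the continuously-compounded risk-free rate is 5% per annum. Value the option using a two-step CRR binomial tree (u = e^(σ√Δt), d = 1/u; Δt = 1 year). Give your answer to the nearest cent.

$2.93

CRR parameters: u = e^(σ√Δt) = e^(0.2·√1) = 1.2214, d = 1/u = 0.8187
Per-period rate: rΔt = 0.05·1 = 0.05, so R = e^0.05 = 1.0513
Risk-neutral probability p = (e^0.05 − 0.8187)/(1.2214 − 0.8187) = 0.2325/0.4027 = 0.5775
Terminal stock prices: S_uu = 82.05, S_ud = 55, S_dd = 36.87
Terminal payoffs (K − S): max(-27.05, 0) = 0, max(0, 0) = 0, max(18.13, 0) = 18.13
Node u (S = 67.18): V_u = e^(−0.05)·[0.5775·0.0000 + 0.4225·0.0000] = 0.0000
Node d (S = 45.03): V_d = e^(−0.05)·[0.5775·0.0000 + 0.4225·18.1324] = 7.2874
Node 0 (S = 55): V_0 = e^(−0.05)·[0.5775·0.0000 + 0.4225·7.2874] = 2.9288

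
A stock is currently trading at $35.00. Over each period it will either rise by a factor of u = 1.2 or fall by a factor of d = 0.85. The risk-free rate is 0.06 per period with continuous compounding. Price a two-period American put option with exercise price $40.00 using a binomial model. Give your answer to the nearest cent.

$5.00

Risk-neutral probability p = (e^0.06 − 0.85)/(1.2 − 0.85) = 0.2118/0.3500 = 0.6052
Terminal stock prices: S_uu = 50.4, S_ud = 35.7, S_dd = 25.29
Terminal payoffs (K − S): max(-10.4, 0) = 0, max(4.3, 0) = 4.3, max(14.71, 0) = 14.71
Node u (S = 42): continuation = e^(−0.06)·[0.6052·0.0000 + 0.3948·4.3000] = 1.5986; exercise value = 0.0000 ≤ continuation, so V_u = 1.5986
Node d (S = 29.75): continuation = e^(−0.06)·[0.6052·4.3000 + 0.3948·14.7125] = 7.9206; exercise value = 10.2500 > continuation, so V_d = 10.2500 (exercise)
Node 0 (S = 35): continuation = e^(−0.06)·[0.6052·1.5986 + 0.3948·10.2500] = 4.7218; exercise value = 5.0000 > continuation, so V_0 = 5.0000 (exercise)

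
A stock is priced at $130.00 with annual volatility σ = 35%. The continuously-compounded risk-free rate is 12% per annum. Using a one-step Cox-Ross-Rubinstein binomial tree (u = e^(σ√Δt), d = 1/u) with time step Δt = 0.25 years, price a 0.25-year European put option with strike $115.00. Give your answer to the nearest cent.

CRR parameters: u = e^(σ√Δt) = e^(0.35·√0.25) = 1.1912, d = 1/u = 0.8395
Per-period rate: rΔt = 0.12·0.25 = 0.03, so R = e^0.03 = 1.0305
Risk-neutral probability p = (e^0.03 − 0.8395)/(1.1912 − 0.8395) = 0.1910/0.3518 = 0.5429
Terminal stock prices: S_u = 154.9, S_d = 109.1
Terminal payoffs (K − S): max(-39.86, 0) = 0, max(5.871, 0) = 5.871
Node 0 (S = 130): V_0 = e^(−0.03)·[0.5429·0.0000 + 0.4571·5.8706] = 2.6040

$2.60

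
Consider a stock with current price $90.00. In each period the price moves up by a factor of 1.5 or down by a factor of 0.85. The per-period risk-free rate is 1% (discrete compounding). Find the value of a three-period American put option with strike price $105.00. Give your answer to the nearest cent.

Risk-neutral probability p = (1 + 0.01 − 0.85)/(1.5 − 0.85) = 0.1600/0.6500 = 0.2462
Terminal stock prices: S_uuu = 303.8, S_uud = 172.1, S_udd = 97.54, S_ddd = 55.27
Terminal payoffs (K − S): max(-198.8, 0) = 0, max(-67.12, 0) = 0, max(7.463, 0) = 7.463, max(49.73, 0) = 49.73
Node uu (S = 202.5): continuation = 1/1.01·[0.2462·0.0000 + 0.7538·0.0000] = 0.0000; exercise value = 0.0000 ≤ continuation, so V_uu = 0.0000
Node ud (S = 114.8): continuation = 1/1.01·[0.2462·0.0000 + 0.7538·7.4625] = 5.5699; exercise value = 0.0000 ≤ continuation, so V_ud = 5.5699
Node dd (S = 65.02): continuation = 1/1.01·[0.2462·7.4625 + 0.7538·49.7288] = 38.9354; exercise value = 39.9750 > continuation, so V_dd = 39.9750 (exercise)
Node u (S = 135): continuation = 1/1.01·[0.2462·0.0000 + 0.7538·5.5699] = 4.1573; exercise value = 0.0000 ≤ continuation, so V_u = 4.1573
Node d (S = 76.5): continuation = 1/1.01·[0.2462·5.5699 + 0.7538·39.9750] = 31.1941; exercise value = 28.5000 ≤ continuation, so V_d = 31.1941
Node 0 (S = 90): continuation = 1/1.01·[0.2462·4.1573 + 0.7538·31.1941] = 24.2959; exercise value = 15.0000 ≤ continuation, so V_0 = 24.2959

$24.30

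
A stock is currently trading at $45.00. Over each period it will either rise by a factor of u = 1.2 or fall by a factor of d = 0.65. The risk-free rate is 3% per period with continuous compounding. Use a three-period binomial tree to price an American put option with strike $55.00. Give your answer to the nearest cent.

Risk-neutral probability p = (e^0.03 − 0.65)/(1.2 − 0.65) = 0.3805/0.5500 = 0.6917
Terminal stock prices: S_uuu = 77.76, S_uud = 42.12, S_udd = 22.82, S_ddd = 12.36
Terminal payoffs (K − S): max(-22.76, 0) = 0, max(12.88, 0) = 12.88, max(32.19, 0) = 32.19, max(42.64, 0) = 42.64
Node uu (S = 64.8): continuation = e^(−0.03)·[0.6917·0.0000 + 0.3083·12.8800] = 3.8531; exercise value = 0.0000 ≤ continuation, so V_uu = 3.8531
Node ud (S = 35.1): continuation = e^(−0.03)·[0.6917·12.8800 + 0.3083·32.1850] = 18.2745; exercise value = 19.9000 > continuation, so V_ud = 19.9000 (exercise)
Node dd (S = 19.01): continuation = e^(−0.03)·[0.6917·32.1850 + 0.3083·42.6419] = 34.3620; exercise value = 35.9875 > continuation, so V_dd = 35.9875 (exercise)
Node u (S = 54): continuation = e^(−0.03)·[0.6917·3.8531 + 0.3083·19.9000] = 8.5397; exercise value = 1.0000 ≤ continuation, so V_u = 8.5397
Node d (S = 29.25): continuation = e^(−0.03)·[0.6917·19.9000 + 0.3083·35.9875] = 24.1245; exercise value = 25.7500 > continuation, so V_d = 25.7500 (exercise)
Node 0 (S = 45): continuation = e^(−0.03)·[0.6917·8.5397 + 0.3083·25.7500] = 13.4359; exercise value = 10.0000 ≤ continuation, so V_0 = 13.4359

$13.44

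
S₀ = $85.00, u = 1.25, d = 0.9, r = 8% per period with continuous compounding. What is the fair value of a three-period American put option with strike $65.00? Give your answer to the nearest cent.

Risk-neutral probability p = (e^0.08 − 0.9)/(1.25 − 0.9) = 0.1833/0.3500 = 0.5237
Terminal stock prices: S_uuu = 166, S_uud = 119.5, S_udd = 86.06, S_ddd = 61.97
Terminal payoffs (K − S): max(-101, 0) = 0, max(-54.53, 0) = 0, max(-21.06, 0) = 0, max(3.035, 0) = 3.035
Node uu (S = 132.8): continuation = e^(−0.08)·[0.5237·0.0000 + 0.4763·0.0000] = 0.0000; exercise value = 0.0000 ≤ continuation, so V_uu = 0.0000
Node ud (S = 95.62): continuation = e^(−0.08)·[0.5237·0.0000 + 0.4763·0.0000] = 0.0000; exercise value = 0.0000 ≤ continuation, so V_ud = 0.0000
Node dd (S = 68.85): continuation = e^(−0.08)·[0.5237·0.0000 + 0.4763·3.0350] = 1.3345; exercise value = 0.0000 ≤ continuation, so V_dd = 1.3345
Node u (S = 106.2): continuation = e^(−0.08)·[0.5237·0.0000 + 0.4763·0.0000] = 0.0000; exercise value = 0.0000 ≤ continuation, so V_u = 0.0000
Node d (S = 76.5): continuation = e^(−0.08)·[0.5237·0.0000 + 0.4763·1.3345] = 0.5868; exercise value = 0.0000 ≤ continuation, so V_d = 0.5868
Node 0 (S = 85): continuation = e^(−0.08)·[0.5237·0.0000 + 0.4763·0.5868] = 0.2580; exercise value = 0.0000 ≤ continuation, so V_0 = 0.2580

$0.26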